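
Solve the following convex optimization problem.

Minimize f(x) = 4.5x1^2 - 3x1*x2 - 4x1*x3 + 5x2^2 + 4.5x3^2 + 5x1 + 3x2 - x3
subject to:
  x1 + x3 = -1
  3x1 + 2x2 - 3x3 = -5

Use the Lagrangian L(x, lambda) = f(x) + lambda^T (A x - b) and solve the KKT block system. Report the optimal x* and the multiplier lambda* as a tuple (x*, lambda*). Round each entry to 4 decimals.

Form the Lagrangian:
  L(x, lambda) = (1/2) x^T Q x + c^T x + lambda^T (A x - b)
Stationarity (grad_x L = 0): Q x + c + A^T lambda = 0.
Primal feasibility: A x = b.

This gives the KKT block system:
  [ Q   A^T ] [ x     ]   [-c ]
  [ A    0  ] [ lambda ] = [ b ]

Solving the linear system:
  x*      = (-1.0597, -0.8209, 0.0597)
  lambda* = (-0.7313, 1.0149)
  f(x*)   = -1.7388

x* = (-1.0597, -0.8209, 0.0597), lambda* = (-0.7313, 1.0149)


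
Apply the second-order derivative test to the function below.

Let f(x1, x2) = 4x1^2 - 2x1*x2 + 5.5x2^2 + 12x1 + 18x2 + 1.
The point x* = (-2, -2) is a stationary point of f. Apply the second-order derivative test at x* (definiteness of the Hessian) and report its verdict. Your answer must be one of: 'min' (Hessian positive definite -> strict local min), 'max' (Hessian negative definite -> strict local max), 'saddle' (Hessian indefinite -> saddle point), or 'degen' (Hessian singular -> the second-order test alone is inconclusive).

Compute the Hessian H = grad^2 f:
  H = [[8, -2], [-2, 11]]
Verify stationarity: grad f(x*) = H x* + g = (0, 0).
Eigenvalues of H: 7, 12.
Both eigenvalues > 0, so H is positive definite -> x* is a strict local min.

min


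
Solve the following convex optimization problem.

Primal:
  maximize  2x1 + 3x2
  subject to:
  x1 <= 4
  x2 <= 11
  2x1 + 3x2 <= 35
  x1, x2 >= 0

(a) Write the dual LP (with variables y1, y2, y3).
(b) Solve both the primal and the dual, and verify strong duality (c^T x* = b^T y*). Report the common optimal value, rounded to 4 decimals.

The standard primal-dual pair for 'max c^T x s.t. A x <= b, x >= 0' is:
  Dual:  min b^T y  s.t.  A^T y >= c,  y >= 0.

So the dual LP is:
  minimize  4y1 + 11y2 + 35y3
  subject to:
    y1 + 2y3 >= 2
    y2 + 3y3 >= 3
    y1, y2, y3 >= 0

Solving the primal: x* = (1, 11).
  primal value c^T x* = 35.
Solving the dual: y* = (0, 0, 1).
  dual value b^T y* = 35.
Strong duality: c^T x* = b^T y*. Confirmed.

35


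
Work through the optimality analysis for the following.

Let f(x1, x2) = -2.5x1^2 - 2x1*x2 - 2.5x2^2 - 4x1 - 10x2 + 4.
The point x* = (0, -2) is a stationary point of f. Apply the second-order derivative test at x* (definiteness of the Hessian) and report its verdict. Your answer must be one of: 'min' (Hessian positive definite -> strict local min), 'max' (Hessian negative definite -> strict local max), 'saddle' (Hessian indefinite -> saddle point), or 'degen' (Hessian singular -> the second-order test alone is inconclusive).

Compute the Hessian H = grad^2 f:
  H = [[-5, -2], [-2, -5]]
Verify stationarity: grad f(x*) = H x* + g = (0, 0).
Eigenvalues of H: -7, -3.
Both eigenvalues < 0, so H is negative definite -> x* is a strict local max.

max


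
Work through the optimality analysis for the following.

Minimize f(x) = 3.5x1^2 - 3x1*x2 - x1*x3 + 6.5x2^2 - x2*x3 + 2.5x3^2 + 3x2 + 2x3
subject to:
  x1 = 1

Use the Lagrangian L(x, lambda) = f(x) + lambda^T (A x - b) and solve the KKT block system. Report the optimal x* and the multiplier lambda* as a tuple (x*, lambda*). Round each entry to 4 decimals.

Form the Lagrangian:
  L(x, lambda) = (1/2) x^T Q x + c^T x + lambda^T (A x - b)
Stationarity (grad_x L = 0): Q x + c + A^T lambda = 0.
Primal feasibility: A x = b.

This gives the KKT block system:
  [ Q   A^T ] [ x     ]   [-c ]
  [ A    0  ] [ lambda ] = [ b ]

Solving the linear system:
  x*      = (1, -0.0156, -0.2031)
  lambda* = (-7.25)
  f(x*)   = 3.3984

x* = (1, -0.0156, -0.2031), lambda* = (-7.25)


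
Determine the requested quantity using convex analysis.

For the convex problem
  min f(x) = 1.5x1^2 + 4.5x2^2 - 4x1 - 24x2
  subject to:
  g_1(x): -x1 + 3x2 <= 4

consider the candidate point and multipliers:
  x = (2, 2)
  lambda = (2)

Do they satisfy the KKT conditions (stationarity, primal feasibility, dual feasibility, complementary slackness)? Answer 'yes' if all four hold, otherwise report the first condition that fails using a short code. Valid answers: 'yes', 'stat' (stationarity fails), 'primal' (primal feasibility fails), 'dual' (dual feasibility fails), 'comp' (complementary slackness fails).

Gradient of f: grad f(x) = Q x + c = (2, -6)
Constraint values g_i(x) = a_i^T x - b_i:
  g_1((2, 2)) = 0
Stationarity residual: grad f(x) + sum_i lambda_i a_i = (0, 0)
  -> stationarity OK
Primal feasibility (all g_i <= 0): OK
Dual feasibility (all lambda_i >= 0): OK
Complementary slackness (lambda_i * g_i(x) = 0 for all i): OK

Verdict: yes, KKT holds.

yes


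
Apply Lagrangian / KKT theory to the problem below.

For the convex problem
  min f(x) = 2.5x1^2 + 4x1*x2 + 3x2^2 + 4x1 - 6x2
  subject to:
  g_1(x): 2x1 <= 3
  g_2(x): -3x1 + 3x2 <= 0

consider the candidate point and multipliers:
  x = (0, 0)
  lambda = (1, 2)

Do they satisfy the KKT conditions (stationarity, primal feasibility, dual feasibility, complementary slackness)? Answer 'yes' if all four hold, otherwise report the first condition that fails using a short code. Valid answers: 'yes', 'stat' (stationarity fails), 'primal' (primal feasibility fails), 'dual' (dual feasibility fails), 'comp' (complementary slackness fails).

Gradient of f: grad f(x) = Q x + c = (4, -6)
Constraint values g_i(x) = a_i^T x - b_i:
  g_1((0, 0)) = -3
  g_2((0, 0)) = 0
Stationarity residual: grad f(x) + sum_i lambda_i a_i = (0, 0)
  -> stationarity OK
Primal feasibility (all g_i <= 0): OK
Dual feasibility (all lambda_i >= 0): OK
Complementary slackness (lambda_i * g_i(x) = 0 for all i): FAILS

Verdict: the first failing condition is complementary_slackness -> comp.

comp


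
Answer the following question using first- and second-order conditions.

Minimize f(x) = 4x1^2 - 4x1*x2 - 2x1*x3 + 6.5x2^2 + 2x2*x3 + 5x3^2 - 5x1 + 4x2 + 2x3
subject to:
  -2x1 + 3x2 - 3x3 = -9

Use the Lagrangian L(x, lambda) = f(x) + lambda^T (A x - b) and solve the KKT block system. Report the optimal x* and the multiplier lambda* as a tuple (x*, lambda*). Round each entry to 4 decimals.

Form the Lagrangian:
  L(x, lambda) = (1/2) x^T Q x + c^T x + lambda^T (A x - b)
Stationarity (grad_x L = 0): Q x + c + A^T lambda = 0.
Primal feasibility: A x = b.

This gives the KKT block system:
  [ Q   A^T ] [ x     ]   [-c ]
  [ A    0  ] [ lambda ] = [ b ]

Solving the linear system:
  x*      = (1.3443, -0.8585, 1.2453)
  lambda* = (3.3491)
  f(x*)   = 11.2382

x* = (1.3443, -0.8585, 1.2453), lambda* = (3.3491)


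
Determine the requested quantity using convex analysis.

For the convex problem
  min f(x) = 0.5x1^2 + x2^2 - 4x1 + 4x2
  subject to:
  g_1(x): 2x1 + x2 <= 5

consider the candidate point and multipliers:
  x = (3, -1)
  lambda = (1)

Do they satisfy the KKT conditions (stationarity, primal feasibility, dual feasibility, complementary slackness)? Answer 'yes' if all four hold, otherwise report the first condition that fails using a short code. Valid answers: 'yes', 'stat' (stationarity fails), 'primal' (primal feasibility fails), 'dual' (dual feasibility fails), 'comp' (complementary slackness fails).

Gradient of f: grad f(x) = Q x + c = (-1, 2)
Constraint values g_i(x) = a_i^T x - b_i:
  g_1((3, -1)) = 0
Stationarity residual: grad f(x) + sum_i lambda_i a_i = (1, 3)
  -> stationarity FAILS
Primal feasibility (all g_i <= 0): OK
Dual feasibility (all lambda_i >= 0): OK
Complementary slackness (lambda_i * g_i(x) = 0 for all i): OK

Verdict: the first failing condition is stationarity -> stat.

stat


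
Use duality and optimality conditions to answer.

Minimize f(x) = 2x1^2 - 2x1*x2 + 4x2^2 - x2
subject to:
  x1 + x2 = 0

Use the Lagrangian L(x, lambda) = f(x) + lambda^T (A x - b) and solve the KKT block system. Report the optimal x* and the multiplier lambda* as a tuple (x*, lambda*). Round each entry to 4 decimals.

Form the Lagrangian:
  L(x, lambda) = (1/2) x^T Q x + c^T x + lambda^T (A x - b)
Stationarity (grad_x L = 0): Q x + c + A^T lambda = 0.
Primal feasibility: A x = b.

This gives the KKT block system:
  [ Q   A^T ] [ x     ]   [-c ]
  [ A    0  ] [ lambda ] = [ b ]

Solving the linear system:
  x*      = (-0.0625, 0.0625)
  lambda* = (0.375)
  f(x*)   = -0.0312

x* = (-0.0625, 0.0625), lambda* = (0.375)


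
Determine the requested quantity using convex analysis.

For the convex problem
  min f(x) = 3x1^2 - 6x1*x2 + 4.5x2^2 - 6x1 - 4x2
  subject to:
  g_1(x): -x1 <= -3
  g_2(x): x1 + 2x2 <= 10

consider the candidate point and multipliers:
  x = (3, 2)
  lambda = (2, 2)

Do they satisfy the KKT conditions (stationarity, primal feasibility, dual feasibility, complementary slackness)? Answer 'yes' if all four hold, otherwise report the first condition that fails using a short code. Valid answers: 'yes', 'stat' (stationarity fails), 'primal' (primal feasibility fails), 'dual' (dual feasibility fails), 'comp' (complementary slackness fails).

Gradient of f: grad f(x) = Q x + c = (0, -4)
Constraint values g_i(x) = a_i^T x - b_i:
  g_1((3, 2)) = 0
  g_2((3, 2)) = -3
Stationarity residual: grad f(x) + sum_i lambda_i a_i = (0, 0)
  -> stationarity OK
Primal feasibility (all g_i <= 0): OK
Dual feasibility (all lambda_i >= 0): OK
Complementary slackness (lambda_i * g_i(x) = 0 for all i): FAILS

Verdict: the first failing condition is complementary_slackness -> comp.

comp


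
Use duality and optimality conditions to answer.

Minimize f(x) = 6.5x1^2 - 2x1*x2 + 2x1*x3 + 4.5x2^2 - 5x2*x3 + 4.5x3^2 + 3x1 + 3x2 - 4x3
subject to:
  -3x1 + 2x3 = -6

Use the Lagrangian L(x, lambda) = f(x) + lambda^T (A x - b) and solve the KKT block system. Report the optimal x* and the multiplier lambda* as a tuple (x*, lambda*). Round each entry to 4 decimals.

Form the Lagrangian:
  L(x, lambda) = (1/2) x^T Q x + c^T x + lambda^T (A x - b)
Stationarity (grad_x L = 0): Q x + c + A^T lambda = 0.
Primal feasibility: A x = b.

This gives the KKT block system:
  [ Q   A^T ] [ x     ]   [-c ]
  [ A    0  ] [ lambda ] = [ b ]

Solving the linear system:
  x*      = (1.0437, -0.8983, -1.4344)
  lambda* = (5.1654)
  f(x*)   = 18.5832

x* = (1.0437, -0.8983, -1.4344), lambda* = (5.1654)


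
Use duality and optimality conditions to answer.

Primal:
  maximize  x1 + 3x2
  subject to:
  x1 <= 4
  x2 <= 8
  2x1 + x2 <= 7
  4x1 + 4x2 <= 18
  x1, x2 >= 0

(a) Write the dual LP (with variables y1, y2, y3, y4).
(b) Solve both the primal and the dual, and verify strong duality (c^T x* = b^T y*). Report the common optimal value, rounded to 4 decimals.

The standard primal-dual pair for 'max c^T x s.t. A x <= b, x >= 0' is:
  Dual:  min b^T y  s.t.  A^T y >= c,  y >= 0.

So the dual LP is:
  minimize  4y1 + 8y2 + 7y3 + 18y4
  subject to:
    y1 + 2y3 + 4y4 >= 1
    y2 + y3 + 4y4 >= 3
    y1, y2, y3, y4 >= 0

Solving the primal: x* = (0, 4.5).
  primal value c^T x* = 13.5.
Solving the dual: y* = (0, 0, 0, 0.75).
  dual value b^T y* = 13.5.
Strong duality: c^T x* = b^T y*. Confirmed.

13.5


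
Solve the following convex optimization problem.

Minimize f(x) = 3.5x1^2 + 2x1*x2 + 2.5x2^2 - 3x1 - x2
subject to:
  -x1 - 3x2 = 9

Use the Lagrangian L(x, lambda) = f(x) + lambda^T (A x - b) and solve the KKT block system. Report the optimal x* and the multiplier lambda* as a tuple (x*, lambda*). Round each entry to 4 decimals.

Form the Lagrangian:
  L(x, lambda) = (1/2) x^T Q x + c^T x + lambda^T (A x - b)
Stationarity (grad_x L = 0): Q x + c + A^T lambda = 0.
Primal feasibility: A x = b.

This gives the KKT block system:
  [ Q   A^T ] [ x     ]   [-c ]
  [ A    0  ] [ lambda ] = [ b ]

Solving the linear system:
  x*      = (0.5893, -3.1964)
  lambda* = (-5.2679)
  f(x*)   = 24.4196

x* = (0.5893, -3.1964), lambda* = (-5.2679)


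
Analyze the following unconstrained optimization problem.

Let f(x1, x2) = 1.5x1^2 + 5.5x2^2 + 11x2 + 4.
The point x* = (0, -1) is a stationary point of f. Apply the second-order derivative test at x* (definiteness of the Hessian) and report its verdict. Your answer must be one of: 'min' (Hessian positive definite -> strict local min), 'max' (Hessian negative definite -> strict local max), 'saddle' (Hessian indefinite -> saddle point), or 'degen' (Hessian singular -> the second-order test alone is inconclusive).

Compute the Hessian H = grad^2 f:
  H = [[3, 0], [0, 11]]
Verify stationarity: grad f(x*) = H x* + g = (0, 0).
Eigenvalues of H: 3, 11.
Both eigenvalues > 0, so H is positive definite -> x* is a strict local min.

min


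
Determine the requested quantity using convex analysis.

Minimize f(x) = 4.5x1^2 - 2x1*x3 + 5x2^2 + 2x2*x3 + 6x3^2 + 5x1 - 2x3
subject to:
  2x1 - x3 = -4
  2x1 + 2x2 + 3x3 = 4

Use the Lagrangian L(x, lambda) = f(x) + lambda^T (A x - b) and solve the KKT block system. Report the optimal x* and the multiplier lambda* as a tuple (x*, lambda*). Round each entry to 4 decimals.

Form the Lagrangian:
  L(x, lambda) = (1/2) x^T Q x + c^T x + lambda^T (A x - b)
Stationarity (grad_x L = 0): Q x + c + A^T lambda = 0.
Primal feasibility: A x = b.

This gives the KKT block system:
  [ Q   A^T ] [ x     ]   [-c ]
  [ A    0  ] [ lambda ] = [ b ]

Solving the linear system:
  x*      = (-1.1356, 0.5424, 1.7288)
  lambda* = (8.7797, -4.4407)
  f(x*)   = 21.8729

x* = (-1.1356, 0.5424, 1.7288), lambda* = (8.7797, -4.4407)


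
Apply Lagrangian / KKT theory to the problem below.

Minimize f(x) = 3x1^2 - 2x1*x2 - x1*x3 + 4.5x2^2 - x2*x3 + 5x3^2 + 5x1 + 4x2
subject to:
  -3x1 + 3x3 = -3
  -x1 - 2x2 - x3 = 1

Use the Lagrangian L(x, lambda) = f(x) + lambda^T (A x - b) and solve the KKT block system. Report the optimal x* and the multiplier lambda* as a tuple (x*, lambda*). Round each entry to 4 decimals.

Form the Lagrangian:
  L(x, lambda) = (1/2) x^T Q x + c^T x + lambda^T (A x - b)
Stationarity (grad_x L = 0): Q x + c + A^T lambda = 0.
Primal feasibility: A x = b.

This gives the KKT block system:
  [ Q   A^T ] [ x     ]   [-c ]
  [ A    0  ] [ lambda ] = [ b ]

Solving the linear system:
  x*      = (0.3103, -0.3103, -0.6897)
  lambda* = (2.5115, 0.6379)
  f(x*)   = 3.6034

x* = (0.3103, -0.3103, -0.6897), lambda* = (2.5115, 0.6379)


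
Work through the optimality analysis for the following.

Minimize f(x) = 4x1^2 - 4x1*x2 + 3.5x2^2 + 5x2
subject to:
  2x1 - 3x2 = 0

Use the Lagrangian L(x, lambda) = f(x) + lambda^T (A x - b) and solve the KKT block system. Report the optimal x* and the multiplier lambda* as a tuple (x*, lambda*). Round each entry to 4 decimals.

Form the Lagrangian:
  L(x, lambda) = (1/2) x^T Q x + c^T x + lambda^T (A x - b)
Stationarity (grad_x L = 0): Q x + c + A^T lambda = 0.
Primal feasibility: A x = b.

This gives the KKT block system:
  [ Q   A^T ] [ x     ]   [-c ]
  [ A    0  ] [ lambda ] = [ b ]

Solving the linear system:
  x*      = (-0.5769, -0.3846)
  lambda* = (1.5385)
  f(x*)   = -0.9615

x* = (-0.5769, -0.3846), lambda* = (1.5385)


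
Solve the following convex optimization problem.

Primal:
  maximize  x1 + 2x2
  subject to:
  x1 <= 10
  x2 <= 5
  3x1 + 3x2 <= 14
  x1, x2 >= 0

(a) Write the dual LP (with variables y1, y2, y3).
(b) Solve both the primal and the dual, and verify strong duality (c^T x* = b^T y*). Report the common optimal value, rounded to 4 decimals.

The standard primal-dual pair for 'max c^T x s.t. A x <= b, x >= 0' is:
  Dual:  min b^T y  s.t.  A^T y >= c,  y >= 0.

So the dual LP is:
  minimize  10y1 + 5y2 + 14y3
  subject to:
    y1 + 3y3 >= 1
    y2 + 3y3 >= 2
    y1, y2, y3 >= 0

Solving the primal: x* = (0, 4.6667).
  primal value c^T x* = 9.3333.
Solving the dual: y* = (0, 0, 0.6667).
  dual value b^T y* = 9.3333.
Strong duality: c^T x* = b^T y*. Confirmed.

9.3333


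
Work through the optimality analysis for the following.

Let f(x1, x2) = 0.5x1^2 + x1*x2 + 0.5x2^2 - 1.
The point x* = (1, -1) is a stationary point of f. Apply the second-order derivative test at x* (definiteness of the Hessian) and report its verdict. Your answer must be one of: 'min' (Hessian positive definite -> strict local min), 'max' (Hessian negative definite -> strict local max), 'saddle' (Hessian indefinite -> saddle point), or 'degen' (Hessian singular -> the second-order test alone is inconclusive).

Compute the Hessian H = grad^2 f:
  H = [[1, 1], [1, 1]]
Verify stationarity: grad f(x*) = H x* + g = (0, 0).
Eigenvalues of H: 0, 2.
H has a zero eigenvalue (singular; positive semidefinite but not definite), so H is neither positive definite, negative definite, nor indefinite. The second-order test alone is inconclusive -> degen.
(Indeed, f is constant along the null direction of H through x*, so x* is not a strict local extremum.)

degen


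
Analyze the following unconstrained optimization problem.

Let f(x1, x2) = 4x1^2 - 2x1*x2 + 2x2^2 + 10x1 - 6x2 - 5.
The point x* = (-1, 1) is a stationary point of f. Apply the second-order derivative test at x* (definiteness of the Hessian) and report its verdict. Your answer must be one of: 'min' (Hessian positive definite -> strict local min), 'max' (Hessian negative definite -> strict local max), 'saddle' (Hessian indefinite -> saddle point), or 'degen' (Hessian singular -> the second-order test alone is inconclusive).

Compute the Hessian H = grad^2 f:
  H = [[8, -2], [-2, 4]]
Verify stationarity: grad f(x*) = H x* + g = (0, 0).
Eigenvalues of H: 3.1716, 8.8284.
Both eigenvalues > 0, so H is positive definite -> x* is a strict local min.

min


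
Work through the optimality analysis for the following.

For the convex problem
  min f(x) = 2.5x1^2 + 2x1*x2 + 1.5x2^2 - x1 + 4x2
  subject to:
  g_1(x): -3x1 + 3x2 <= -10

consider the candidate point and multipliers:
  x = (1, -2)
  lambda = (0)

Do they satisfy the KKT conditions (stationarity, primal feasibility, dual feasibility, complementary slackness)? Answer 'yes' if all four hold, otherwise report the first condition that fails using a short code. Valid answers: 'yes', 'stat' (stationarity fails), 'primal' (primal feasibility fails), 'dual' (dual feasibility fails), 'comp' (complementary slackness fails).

Gradient of f: grad f(x) = Q x + c = (0, 0)
Constraint values g_i(x) = a_i^T x - b_i:
  g_1((1, -2)) = 1
Stationarity residual: grad f(x) + sum_i lambda_i a_i = (0, 0)
  -> stationarity OK
Primal feasibility (all g_i <= 0): FAILS
Dual feasibility (all lambda_i >= 0): OK
Complementary slackness (lambda_i * g_i(x) = 0 for all i): OK

Verdict: the first failing condition is primal_feasibility -> primal.

primal


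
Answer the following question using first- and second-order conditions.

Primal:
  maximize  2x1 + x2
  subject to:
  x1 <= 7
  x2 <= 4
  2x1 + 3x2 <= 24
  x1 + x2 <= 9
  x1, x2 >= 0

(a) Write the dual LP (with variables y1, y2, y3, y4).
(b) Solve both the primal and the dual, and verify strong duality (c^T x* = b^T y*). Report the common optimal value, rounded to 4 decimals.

The standard primal-dual pair for 'max c^T x s.t. A x <= b, x >= 0' is:
  Dual:  min b^T y  s.t.  A^T y >= c,  y >= 0.

So the dual LP is:
  minimize  7y1 + 4y2 + 24y3 + 9y4
  subject to:
    y1 + 2y3 + y4 >= 2
    y2 + 3y3 + y4 >= 1
    y1, y2, y3, y4 >= 0

Solving the primal: x* = (7, 2).
  primal value c^T x* = 16.
Solving the dual: y* = (1, 0, 0, 1).
  dual value b^T y* = 16.
Strong duality: c^T x* = b^T y*. Confirmed.

16


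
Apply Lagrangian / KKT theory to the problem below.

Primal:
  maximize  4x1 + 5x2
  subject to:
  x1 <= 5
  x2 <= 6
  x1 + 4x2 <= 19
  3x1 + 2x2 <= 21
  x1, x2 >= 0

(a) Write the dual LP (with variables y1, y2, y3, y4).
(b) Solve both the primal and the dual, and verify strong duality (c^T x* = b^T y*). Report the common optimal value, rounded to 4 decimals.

The standard primal-dual pair for 'max c^T x s.t. A x <= b, x >= 0' is:
  Dual:  min b^T y  s.t.  A^T y >= c,  y >= 0.

So the dual LP is:
  minimize  5y1 + 6y2 + 19y3 + 21y4
  subject to:
    y1 + y3 + 3y4 >= 4
    y2 + 4y3 + 2y4 >= 5
    y1, y2, y3, y4 >= 0

Solving the primal: x* = (4.6, 3.6).
  primal value c^T x* = 36.4.
Solving the dual: y* = (0, 0, 0.7, 1.1).
  dual value b^T y* = 36.4.
Strong duality: c^T x* = b^T y*. Confirmed.

36.4


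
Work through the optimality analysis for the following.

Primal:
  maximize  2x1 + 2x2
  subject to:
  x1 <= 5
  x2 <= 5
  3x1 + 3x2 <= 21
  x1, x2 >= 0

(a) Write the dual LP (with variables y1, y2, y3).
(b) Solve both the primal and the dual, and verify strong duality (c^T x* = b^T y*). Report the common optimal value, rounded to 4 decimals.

The standard primal-dual pair for 'max c^T x s.t. A x <= b, x >= 0' is:
  Dual:  min b^T y  s.t.  A^T y >= c,  y >= 0.

So the dual LP is:
  minimize  5y1 + 5y2 + 21y3
  subject to:
    y1 + 3y3 >= 2
    y2 + 3y3 >= 2
    y1, y2, y3 >= 0

Solving the primal: x* = (2, 5).
  primal value c^T x* = 14.
Solving the dual: y* = (0, 0, 0.6667).
  dual value b^T y* = 14.
Strong duality: c^T x* = b^T y*. Confirmed.

14


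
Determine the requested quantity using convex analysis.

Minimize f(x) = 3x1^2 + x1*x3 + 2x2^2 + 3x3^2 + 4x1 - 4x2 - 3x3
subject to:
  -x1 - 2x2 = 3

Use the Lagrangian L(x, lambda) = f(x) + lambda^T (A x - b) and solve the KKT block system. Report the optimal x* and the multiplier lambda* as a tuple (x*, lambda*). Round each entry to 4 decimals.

Form the Lagrangian:
  L(x, lambda) = (1/2) x^T Q x + c^T x + lambda^T (A x - b)
Stationarity (grad_x L = 0): Q x + c + A^T lambda = 0.
Primal feasibility: A x = b.

This gives the KKT block system:
  [ Q   A^T ] [ x     ]   [-c ]
  [ A    0  ] [ lambda ] = [ b ]

Solving the linear system:
  x*      = (-1.3902, -0.8049, 0.7317)
  lambda* = (-3.6098)
  f(x*)   = 3.1463

x* = (-1.3902, -0.8049, 0.7317), lambda* = (-3.6098)


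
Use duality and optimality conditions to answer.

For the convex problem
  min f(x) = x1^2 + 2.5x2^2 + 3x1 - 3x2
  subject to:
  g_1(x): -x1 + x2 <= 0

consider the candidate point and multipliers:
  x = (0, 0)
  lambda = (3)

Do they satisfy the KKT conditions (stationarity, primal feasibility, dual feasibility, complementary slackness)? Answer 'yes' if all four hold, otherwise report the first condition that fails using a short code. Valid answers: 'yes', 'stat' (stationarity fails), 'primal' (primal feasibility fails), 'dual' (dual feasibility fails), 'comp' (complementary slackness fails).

Gradient of f: grad f(x) = Q x + c = (3, -3)
Constraint values g_i(x) = a_i^T x - b_i:
  g_1((0, 0)) = 0
Stationarity residual: grad f(x) + sum_i lambda_i a_i = (0, 0)
  -> stationarity OK
Primal feasibility (all g_i <= 0): OK
Dual feasibility (all lambda_i >= 0): OK
Complementary slackness (lambda_i * g_i(x) = 0 for all i): OK

Verdict: yes, KKT holds.

yes


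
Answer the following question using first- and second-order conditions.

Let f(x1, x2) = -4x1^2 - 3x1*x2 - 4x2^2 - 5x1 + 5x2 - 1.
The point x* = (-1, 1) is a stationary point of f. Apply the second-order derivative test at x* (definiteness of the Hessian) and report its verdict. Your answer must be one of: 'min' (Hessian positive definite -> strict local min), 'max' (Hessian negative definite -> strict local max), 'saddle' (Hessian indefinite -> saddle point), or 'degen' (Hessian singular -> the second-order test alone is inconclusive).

Compute the Hessian H = grad^2 f:
  H = [[-8, -3], [-3, -8]]
Verify stationarity: grad f(x*) = H x* + g = (0, 0).
Eigenvalues of H: -11, -5.
Both eigenvalues < 0, so H is negative definite -> x* is a strict local max.

max


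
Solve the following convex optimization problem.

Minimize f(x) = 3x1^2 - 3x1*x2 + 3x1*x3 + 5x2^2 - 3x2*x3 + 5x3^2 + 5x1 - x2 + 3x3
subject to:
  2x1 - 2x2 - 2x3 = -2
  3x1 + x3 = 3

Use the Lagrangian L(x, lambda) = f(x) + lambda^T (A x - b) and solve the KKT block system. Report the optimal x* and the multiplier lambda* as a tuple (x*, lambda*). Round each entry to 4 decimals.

Form the Lagrangian:
  L(x, lambda) = (1/2) x^T Q x + c^T x + lambda^T (A x - b)
Stationarity (grad_x L = 0): Q x + c + A^T lambda = 0.
Primal feasibility: A x = b.

This gives the KKT block system:
  [ Q   A^T ] [ x     ]   [-c ]
  [ A    0  ] [ lambda ] = [ b ]

Solving the linear system:
  x*      = (0.7587, 1.035, 0.7238)
  lambda* = (2.451, -4.507)
  f(x*)   = 11.6766

x* = (0.7587, 1.035, 0.7238), lambda* = (2.451, -4.507)


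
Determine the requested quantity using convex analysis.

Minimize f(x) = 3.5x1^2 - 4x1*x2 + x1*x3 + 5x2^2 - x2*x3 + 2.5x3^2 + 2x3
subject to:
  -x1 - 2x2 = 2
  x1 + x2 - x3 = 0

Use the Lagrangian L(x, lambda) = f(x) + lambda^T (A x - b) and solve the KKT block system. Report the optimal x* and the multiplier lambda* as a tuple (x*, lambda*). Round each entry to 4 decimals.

Form the Lagrangian:
  L(x, lambda) = (1/2) x^T Q x + c^T x + lambda^T (A x - b)
Stationarity (grad_x L = 0): Q x + c + A^T lambda = 0.
Primal feasibility: A x = b.

This gives the KKT block system:
  [ Q   A^T ] [ x     ]   [-c ]
  [ A    0  ] [ lambda ] = [ b ]

Solving the linear system:
  x*      = (-0.4, -0.8, -1.2)
  lambda* = (-4.4, -3.6)
  f(x*)   = 3.2

x* = (-0.4, -0.8, -1.2), lambda* = (-4.4, -3.6)


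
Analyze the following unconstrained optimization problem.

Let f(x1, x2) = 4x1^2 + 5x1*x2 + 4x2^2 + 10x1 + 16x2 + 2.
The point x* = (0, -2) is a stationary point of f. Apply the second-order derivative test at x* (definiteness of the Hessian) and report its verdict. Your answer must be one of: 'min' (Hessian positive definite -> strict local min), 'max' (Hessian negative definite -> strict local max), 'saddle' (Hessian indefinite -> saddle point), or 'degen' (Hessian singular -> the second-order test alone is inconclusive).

Compute the Hessian H = grad^2 f:
  H = [[8, 5], [5, 8]]
Verify stationarity: grad f(x*) = H x* + g = (0, 0).
Eigenvalues of H: 3, 13.
Both eigenvalues > 0, so H is positive definite -> x* is a strict local min.

min


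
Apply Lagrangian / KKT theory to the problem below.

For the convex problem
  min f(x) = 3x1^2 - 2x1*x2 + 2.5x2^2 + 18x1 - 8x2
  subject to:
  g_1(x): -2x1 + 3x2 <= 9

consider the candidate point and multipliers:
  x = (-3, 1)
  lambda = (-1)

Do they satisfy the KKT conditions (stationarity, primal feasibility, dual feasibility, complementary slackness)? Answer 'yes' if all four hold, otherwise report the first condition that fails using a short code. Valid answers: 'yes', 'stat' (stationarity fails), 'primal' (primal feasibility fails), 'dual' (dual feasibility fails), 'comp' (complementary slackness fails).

Gradient of f: grad f(x) = Q x + c = (-2, 3)
Constraint values g_i(x) = a_i^T x - b_i:
  g_1((-3, 1)) = 0
Stationarity residual: grad f(x) + sum_i lambda_i a_i = (0, 0)
  -> stationarity OK
Primal feasibility (all g_i <= 0): OK
Dual feasibility (all lambda_i >= 0): FAILS
Complementary slackness (lambda_i * g_i(x) = 0 for all i): OK

Verdict: the first failing condition is dual_feasibility -> dual.

dual


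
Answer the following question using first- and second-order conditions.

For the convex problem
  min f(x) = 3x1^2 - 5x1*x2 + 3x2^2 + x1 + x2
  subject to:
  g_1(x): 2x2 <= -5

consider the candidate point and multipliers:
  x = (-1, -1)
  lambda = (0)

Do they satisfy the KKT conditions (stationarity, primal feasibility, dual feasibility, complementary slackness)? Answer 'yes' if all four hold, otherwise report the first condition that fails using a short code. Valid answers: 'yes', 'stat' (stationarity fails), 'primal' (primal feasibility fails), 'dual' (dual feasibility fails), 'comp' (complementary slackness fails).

Gradient of f: grad f(x) = Q x + c = (0, 0)
Constraint values g_i(x) = a_i^T x - b_i:
  g_1((-1, -1)) = 3
Stationarity residual: grad f(x) + sum_i lambda_i a_i = (0, 0)
  -> stationarity OK
Primal feasibility (all g_i <= 0): FAILS
Dual feasibility (all lambda_i >= 0): OK
Complementary slackness (lambda_i * g_i(x) = 0 for all i): OK

Verdict: the first failing condition is primal_feasibility -> primal.

primal


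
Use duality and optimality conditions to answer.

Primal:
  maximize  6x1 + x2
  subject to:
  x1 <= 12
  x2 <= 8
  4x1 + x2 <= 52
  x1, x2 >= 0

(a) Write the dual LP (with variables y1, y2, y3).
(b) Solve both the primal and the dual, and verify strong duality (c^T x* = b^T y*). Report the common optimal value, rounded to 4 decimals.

The standard primal-dual pair for 'max c^T x s.t. A x <= b, x >= 0' is:
  Dual:  min b^T y  s.t.  A^T y >= c,  y >= 0.

So the dual LP is:
  minimize  12y1 + 8y2 + 52y3
  subject to:
    y1 + 4y3 >= 6
    y2 + y3 >= 1
    y1, y2, y3 >= 0

Solving the primal: x* = (12, 4).
  primal value c^T x* = 76.
Solving the dual: y* = (2, 0, 1).
  dual value b^T y* = 76.
Strong duality: c^T x* = b^T y*. Confirmed.

76


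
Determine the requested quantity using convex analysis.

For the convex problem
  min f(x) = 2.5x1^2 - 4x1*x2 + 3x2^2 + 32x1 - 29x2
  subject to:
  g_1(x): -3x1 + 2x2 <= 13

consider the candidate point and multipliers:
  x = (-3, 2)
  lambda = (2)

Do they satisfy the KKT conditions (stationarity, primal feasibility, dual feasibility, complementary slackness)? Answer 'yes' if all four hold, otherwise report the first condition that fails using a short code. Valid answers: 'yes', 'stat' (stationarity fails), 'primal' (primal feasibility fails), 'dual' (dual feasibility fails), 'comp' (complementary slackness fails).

Gradient of f: grad f(x) = Q x + c = (9, -5)
Constraint values g_i(x) = a_i^T x - b_i:
  g_1((-3, 2)) = 0
Stationarity residual: grad f(x) + sum_i lambda_i a_i = (3, -1)
  -> stationarity FAILS
Primal feasibility (all g_i <= 0): OK
Dual feasibility (all lambda_i >= 0): OK
Complementary slackness (lambda_i * g_i(x) = 0 for all i): OK

Verdict: the first failing condition is stationarity -> stat.

stat


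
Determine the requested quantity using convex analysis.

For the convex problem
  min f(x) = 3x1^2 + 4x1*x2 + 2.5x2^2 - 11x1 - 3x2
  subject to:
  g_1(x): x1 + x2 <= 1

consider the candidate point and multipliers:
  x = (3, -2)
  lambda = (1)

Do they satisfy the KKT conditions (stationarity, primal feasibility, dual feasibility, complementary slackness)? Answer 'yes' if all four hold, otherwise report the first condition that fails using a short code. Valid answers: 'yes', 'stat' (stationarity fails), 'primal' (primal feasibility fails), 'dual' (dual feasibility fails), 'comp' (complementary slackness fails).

Gradient of f: grad f(x) = Q x + c = (-1, -1)
Constraint values g_i(x) = a_i^T x - b_i:
  g_1((3, -2)) = 0
Stationarity residual: grad f(x) + sum_i lambda_i a_i = (0, 0)
  -> stationarity OK
Primal feasibility (all g_i <= 0): OK
Dual feasibility (all lambda_i >= 0): OK
Complementary slackness (lambda_i * g_i(x) = 0 for all i): OK

Verdict: yes, KKT holds.

yes


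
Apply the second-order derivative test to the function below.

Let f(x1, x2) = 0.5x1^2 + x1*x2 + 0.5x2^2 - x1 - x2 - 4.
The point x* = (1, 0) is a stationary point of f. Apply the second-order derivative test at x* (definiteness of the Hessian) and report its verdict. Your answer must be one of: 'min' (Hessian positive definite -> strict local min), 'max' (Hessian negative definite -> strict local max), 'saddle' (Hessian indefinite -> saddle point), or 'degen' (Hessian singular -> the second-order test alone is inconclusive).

Compute the Hessian H = grad^2 f:
  H = [[1, 1], [1, 1]]
Verify stationarity: grad f(x*) = H x* + g = (0, 0).
Eigenvalues of H: 0, 2.
H has a zero eigenvalue (singular; positive semidefinite but not definite), so H is neither positive definite, negative definite, nor indefinite. The second-order test alone is inconclusive -> degen.
(Indeed, f is constant along the null direction of H through x*, so x* is not a strict local extremum.)

degen


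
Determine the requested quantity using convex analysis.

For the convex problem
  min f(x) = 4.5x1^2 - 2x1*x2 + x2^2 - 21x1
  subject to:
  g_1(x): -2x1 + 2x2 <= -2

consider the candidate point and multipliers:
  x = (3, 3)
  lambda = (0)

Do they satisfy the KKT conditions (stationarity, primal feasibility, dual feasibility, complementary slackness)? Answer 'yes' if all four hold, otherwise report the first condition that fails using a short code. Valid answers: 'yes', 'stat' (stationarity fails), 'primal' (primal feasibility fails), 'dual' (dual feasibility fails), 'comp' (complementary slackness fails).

Gradient of f: grad f(x) = Q x + c = (0, 0)
Constraint values g_i(x) = a_i^T x - b_i:
  g_1((3, 3)) = 2
Stationarity residual: grad f(x) + sum_i lambda_i a_i = (0, 0)
  -> stationarity OK
Primal feasibility (all g_i <= 0): FAILS
Dual feasibility (all lambda_i >= 0): OK
Complementary slackness (lambda_i * g_i(x) = 0 for all i): OK

Verdict: the first failing condition is primal_feasibility -> primal.

primal


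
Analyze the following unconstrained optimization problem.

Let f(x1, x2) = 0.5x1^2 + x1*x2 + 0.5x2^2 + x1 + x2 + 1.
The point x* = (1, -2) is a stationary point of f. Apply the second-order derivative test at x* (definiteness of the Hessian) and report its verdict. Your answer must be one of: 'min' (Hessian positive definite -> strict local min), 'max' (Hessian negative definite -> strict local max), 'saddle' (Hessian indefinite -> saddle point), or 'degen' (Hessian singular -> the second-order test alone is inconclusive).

Compute the Hessian H = grad^2 f:
  H = [[1, 1], [1, 1]]
Verify stationarity: grad f(x*) = H x* + g = (0, 0).
Eigenvalues of H: 0, 2.
H has a zero eigenvalue (singular; positive semidefinite but not definite), so H is neither positive definite, negative definite, nor indefinite. The second-order test alone is inconclusive -> degen.
(Indeed, f is constant along the null direction of H through x*, so x* is not a strict local extremum.)

degen


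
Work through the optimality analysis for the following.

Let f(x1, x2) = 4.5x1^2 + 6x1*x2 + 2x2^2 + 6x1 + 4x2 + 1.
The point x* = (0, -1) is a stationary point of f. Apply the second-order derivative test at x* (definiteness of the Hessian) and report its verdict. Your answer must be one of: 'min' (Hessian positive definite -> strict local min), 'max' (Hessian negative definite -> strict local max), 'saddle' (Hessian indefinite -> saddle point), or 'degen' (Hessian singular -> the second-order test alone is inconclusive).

Compute the Hessian H = grad^2 f:
  H = [[9, 6], [6, 4]]
Verify stationarity: grad f(x*) = H x* + g = (0, 0).
Eigenvalues of H: 0, 13.
H has a zero eigenvalue (singular; positive semidefinite but not definite), so H is neither positive definite, negative definite, nor indefinite. The second-order test alone is inconclusive -> degen.
(Indeed, f is constant along the null direction of H through x*, so x* is not a strict local extremum.)

degen


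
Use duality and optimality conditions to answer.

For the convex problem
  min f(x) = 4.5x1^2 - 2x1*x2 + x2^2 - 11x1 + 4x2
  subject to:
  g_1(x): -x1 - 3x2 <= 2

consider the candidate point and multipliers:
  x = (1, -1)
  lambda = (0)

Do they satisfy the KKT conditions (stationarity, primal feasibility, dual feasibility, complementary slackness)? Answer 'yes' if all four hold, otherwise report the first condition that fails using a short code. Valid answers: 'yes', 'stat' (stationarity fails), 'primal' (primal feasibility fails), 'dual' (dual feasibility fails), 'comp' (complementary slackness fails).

Gradient of f: grad f(x) = Q x + c = (0, 0)
Constraint values g_i(x) = a_i^T x - b_i:
  g_1((1, -1)) = 0
Stationarity residual: grad f(x) + sum_i lambda_i a_i = (0, 0)
  -> stationarity OK
Primal feasibility (all g_i <= 0): OK
Dual feasibility (all lambda_i >= 0): OK
Complementary slackness (lambda_i * g_i(x) = 0 for all i): OK

Verdict: yes, KKT holds.

yes


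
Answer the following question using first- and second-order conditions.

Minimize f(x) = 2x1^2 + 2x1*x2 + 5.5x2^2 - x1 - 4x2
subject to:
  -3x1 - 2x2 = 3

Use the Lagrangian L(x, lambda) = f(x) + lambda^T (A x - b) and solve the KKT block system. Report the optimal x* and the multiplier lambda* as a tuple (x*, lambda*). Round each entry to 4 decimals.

Form the Lagrangian:
  L(x, lambda) = (1/2) x^T Q x + c^T x + lambda^T (A x - b)
Stationarity (grad_x L = 0): Q x + c + A^T lambda = 0.
Primal feasibility: A x = b.

This gives the KKT block system:
  [ Q   A^T ] [ x     ]   [-c ]
  [ A    0  ] [ lambda ] = [ b ]

Solving the linear system:
  x*      = (-1.1758, 0.2637)
  lambda* = (-1.7253)
  f(x*)   = 2.6484

x* = (-1.1758, 0.2637), lambda* = (-1.7253)


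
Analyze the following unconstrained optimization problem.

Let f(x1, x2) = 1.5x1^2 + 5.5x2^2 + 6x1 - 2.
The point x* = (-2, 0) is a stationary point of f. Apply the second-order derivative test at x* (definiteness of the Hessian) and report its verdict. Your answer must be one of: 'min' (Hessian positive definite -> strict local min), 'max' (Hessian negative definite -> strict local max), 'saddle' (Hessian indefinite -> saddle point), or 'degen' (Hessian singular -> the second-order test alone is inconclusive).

Compute the Hessian H = grad^2 f:
  H = [[3, 0], [0, 11]]
Verify stationarity: grad f(x*) = H x* + g = (0, 0).
Eigenvalues of H: 3, 11.
Both eigenvalues > 0, so H is positive definite -> x* is a strict local min.

min


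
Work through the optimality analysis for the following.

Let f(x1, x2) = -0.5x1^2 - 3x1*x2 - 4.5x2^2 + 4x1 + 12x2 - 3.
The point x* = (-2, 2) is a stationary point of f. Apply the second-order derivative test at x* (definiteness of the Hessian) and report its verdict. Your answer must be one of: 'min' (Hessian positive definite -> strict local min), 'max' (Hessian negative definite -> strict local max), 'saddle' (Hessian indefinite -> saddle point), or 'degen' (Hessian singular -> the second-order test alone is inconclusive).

Compute the Hessian H = grad^2 f:
  H = [[-1, -3], [-3, -9]]
Verify stationarity: grad f(x*) = H x* + g = (0, 0).
Eigenvalues of H: -10, 0.
H has a zero eigenvalue (singular; negative semidefinite but not definite), so H is neither positive definite, negative definite, nor indefinite. The second-order test alone is inconclusive -> degen.
(Indeed, f is constant along the null direction of H through x*, so x* is not a strict local extremum.)

degen


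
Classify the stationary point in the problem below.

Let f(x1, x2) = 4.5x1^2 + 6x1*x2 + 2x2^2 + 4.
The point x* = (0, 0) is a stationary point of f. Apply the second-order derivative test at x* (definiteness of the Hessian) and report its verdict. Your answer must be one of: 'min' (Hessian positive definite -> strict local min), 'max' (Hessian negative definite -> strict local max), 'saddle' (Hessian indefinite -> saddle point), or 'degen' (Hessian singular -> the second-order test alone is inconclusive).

Compute the Hessian H = grad^2 f:
  H = [[9, 6], [6, 4]]
Verify stationarity: grad f(x*) = H x* + g = (0, 0).
Eigenvalues of H: 0, 13.
H has a zero eigenvalue (singular; positive semidefinite but not definite), so H is neither positive definite, negative definite, nor indefinite. The second-order test alone is inconclusive -> degen.
(Indeed, f is constant along the null direction of H through x*, so x* is not a strict local extremum.)

degen


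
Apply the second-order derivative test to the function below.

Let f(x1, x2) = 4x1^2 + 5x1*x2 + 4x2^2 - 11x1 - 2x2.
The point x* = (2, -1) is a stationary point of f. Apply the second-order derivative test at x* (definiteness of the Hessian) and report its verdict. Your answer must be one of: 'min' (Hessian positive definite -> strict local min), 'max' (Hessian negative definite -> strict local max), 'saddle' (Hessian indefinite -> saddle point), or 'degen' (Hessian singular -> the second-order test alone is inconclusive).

Compute the Hessian H = grad^2 f:
  H = [[8, 5], [5, 8]]
Verify stationarity: grad f(x*) = H x* + g = (0, 0).
Eigenvalues of H: 3, 13.
Both eigenvalues > 0, so H is positive definite -> x* is a strict local min.

min


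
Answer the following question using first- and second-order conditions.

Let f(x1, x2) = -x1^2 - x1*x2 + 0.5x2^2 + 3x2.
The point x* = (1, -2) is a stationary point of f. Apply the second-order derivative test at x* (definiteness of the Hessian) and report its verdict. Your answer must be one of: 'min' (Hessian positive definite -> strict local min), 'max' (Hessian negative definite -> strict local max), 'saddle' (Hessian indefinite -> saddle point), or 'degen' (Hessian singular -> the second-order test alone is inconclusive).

Compute the Hessian H = grad^2 f:
  H = [[-2, -1], [-1, 1]]
Verify stationarity: grad f(x*) = H x* + g = (0, 0).
Eigenvalues of H: -2.3028, 1.3028.
Eigenvalues have mixed signs, so H is indefinite -> x* is a saddle point.

saddle
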